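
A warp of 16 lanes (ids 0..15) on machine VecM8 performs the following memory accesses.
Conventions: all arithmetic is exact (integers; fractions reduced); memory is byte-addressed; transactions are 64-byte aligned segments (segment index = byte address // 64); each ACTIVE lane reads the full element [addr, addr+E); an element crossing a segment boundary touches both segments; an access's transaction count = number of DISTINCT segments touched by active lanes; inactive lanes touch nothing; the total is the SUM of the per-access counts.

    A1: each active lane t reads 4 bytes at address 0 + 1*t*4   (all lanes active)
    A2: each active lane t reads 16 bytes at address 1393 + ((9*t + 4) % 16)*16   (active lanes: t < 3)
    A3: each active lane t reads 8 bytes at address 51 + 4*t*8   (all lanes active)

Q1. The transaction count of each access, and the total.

A1: 1 transaction
A2: 3 transactions
A3: 9 transactions

Answer: 1,3,9; total 13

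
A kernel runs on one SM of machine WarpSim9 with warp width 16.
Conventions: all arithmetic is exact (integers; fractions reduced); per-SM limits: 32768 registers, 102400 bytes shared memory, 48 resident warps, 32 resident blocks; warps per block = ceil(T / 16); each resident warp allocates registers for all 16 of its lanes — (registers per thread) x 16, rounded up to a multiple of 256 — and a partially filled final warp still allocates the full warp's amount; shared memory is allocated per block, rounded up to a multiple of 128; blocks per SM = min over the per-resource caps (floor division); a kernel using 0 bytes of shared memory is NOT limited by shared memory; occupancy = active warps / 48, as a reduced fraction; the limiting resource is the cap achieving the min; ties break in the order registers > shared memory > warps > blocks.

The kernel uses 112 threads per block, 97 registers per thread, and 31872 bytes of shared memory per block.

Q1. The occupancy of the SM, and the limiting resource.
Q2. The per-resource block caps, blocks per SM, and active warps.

Answer: occupancy 7/24, limited by registers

registers: 2 blocks
shared memory: 3 blocks
warps: 6 blocks
blocks: 32 blocks

Answer: 2 blocks, 14 active warps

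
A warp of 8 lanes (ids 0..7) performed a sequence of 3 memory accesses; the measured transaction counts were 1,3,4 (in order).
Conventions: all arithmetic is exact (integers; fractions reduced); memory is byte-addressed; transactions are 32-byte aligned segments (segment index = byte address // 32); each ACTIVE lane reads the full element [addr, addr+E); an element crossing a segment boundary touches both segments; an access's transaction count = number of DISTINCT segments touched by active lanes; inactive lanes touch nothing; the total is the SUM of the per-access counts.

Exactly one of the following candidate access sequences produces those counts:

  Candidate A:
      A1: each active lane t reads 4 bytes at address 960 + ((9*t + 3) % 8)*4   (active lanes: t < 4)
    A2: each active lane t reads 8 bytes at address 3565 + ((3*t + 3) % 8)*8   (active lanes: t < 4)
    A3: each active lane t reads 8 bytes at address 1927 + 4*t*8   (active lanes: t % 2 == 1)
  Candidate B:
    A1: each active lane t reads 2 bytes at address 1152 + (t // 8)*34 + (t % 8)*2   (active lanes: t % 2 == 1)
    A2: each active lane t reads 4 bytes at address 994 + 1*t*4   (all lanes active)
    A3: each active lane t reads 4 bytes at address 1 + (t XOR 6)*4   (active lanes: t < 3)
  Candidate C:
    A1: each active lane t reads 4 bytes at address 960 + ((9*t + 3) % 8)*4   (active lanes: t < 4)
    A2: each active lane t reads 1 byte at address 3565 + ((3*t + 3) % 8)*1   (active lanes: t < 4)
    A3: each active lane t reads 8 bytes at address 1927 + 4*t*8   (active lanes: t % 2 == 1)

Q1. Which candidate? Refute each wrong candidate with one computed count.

B: A2 gives 2 transactions, not 3
C: A2 gives 1 transaction, not 3
A: all counts match (1,3,4)

Answer: A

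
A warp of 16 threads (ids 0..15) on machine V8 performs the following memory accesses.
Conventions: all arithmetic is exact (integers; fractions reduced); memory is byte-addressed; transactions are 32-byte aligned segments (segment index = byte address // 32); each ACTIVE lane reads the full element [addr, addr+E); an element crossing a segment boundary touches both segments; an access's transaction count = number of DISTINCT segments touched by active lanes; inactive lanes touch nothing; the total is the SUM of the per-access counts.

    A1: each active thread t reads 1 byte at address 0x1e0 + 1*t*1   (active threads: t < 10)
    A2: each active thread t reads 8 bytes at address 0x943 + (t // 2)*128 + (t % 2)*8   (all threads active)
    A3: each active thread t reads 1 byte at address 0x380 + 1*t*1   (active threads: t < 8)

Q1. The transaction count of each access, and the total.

A1: 1 transaction
A2: 8 transactions
A3: 1 transaction

Answer: 1,8,1; total 10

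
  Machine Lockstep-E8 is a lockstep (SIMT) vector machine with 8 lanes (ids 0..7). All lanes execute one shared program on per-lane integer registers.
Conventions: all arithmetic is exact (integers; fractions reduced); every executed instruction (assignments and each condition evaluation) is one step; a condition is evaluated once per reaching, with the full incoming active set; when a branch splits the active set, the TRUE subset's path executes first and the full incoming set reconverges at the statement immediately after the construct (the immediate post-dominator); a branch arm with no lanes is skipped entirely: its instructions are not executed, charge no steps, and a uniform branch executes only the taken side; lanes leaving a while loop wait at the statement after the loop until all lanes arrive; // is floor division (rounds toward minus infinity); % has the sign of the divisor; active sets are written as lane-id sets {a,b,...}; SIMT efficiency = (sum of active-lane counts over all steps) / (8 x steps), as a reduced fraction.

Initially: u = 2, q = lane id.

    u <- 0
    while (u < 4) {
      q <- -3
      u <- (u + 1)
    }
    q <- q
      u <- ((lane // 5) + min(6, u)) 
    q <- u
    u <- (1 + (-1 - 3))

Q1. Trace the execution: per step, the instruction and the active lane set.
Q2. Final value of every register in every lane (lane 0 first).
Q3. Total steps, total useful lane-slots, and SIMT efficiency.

step 0: u <- 0                       {0,1,2,3,4,5,6,7}
step 1: eval (u < 4)                 {0,1,2,3,4,5,6,7}
step 2: q <- -3                      {0,1,2,3,4,5,6,7}
step 3: u <- (u + 1)                 {0,1,2,3,4,5,6,7}
step 4: eval (u < 4)                 {0,1,2,3,4,5,6,7}
step 5: q <- -3                      {0,1,2,3,4,5,6,7}
step 6: u <- (u + 1)                 {0,1,2,3,4,5,6,7}
step 7: eval (u < 4)                 {0,1,2,3,4,5,6,7}
step 8: q <- -3                      {0,1,2,3,4,5,6,7}
step 9: u <- (u + 1)                 {0,1,2,3,4,5,6,7}
step 10: eval (u < 4)                 {0,1,2,3,4,5,6,7}
step 11: q <- -3                      {0,1,2,3,4,5,6,7}
step 12: u <- (u + 1)                 {0,1,2,3,4,5,6,7}
step 13: eval (u < 4)                 {0,1,2,3,4,5,6,7}
step 14: q <- q                       {0,1,2,3,4,5,6,7}
step 15: u <- ((lane // 5) + min(6, u)) {0,1,2,3,4,5,6,7}
step 16: q <- u                       {0,1,2,3,4,5,6,7}
step 17: u <- (1 + (-1 - 3))          {0,1,2,3,4,5,6,7}

Answer: 18 steps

u: -3,-3,-3,-3,-3,-3,-3,-3
q: 4,4,4,4,4,5,5,5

steps = 18; useful = 144; efficiency = 144/144 = 1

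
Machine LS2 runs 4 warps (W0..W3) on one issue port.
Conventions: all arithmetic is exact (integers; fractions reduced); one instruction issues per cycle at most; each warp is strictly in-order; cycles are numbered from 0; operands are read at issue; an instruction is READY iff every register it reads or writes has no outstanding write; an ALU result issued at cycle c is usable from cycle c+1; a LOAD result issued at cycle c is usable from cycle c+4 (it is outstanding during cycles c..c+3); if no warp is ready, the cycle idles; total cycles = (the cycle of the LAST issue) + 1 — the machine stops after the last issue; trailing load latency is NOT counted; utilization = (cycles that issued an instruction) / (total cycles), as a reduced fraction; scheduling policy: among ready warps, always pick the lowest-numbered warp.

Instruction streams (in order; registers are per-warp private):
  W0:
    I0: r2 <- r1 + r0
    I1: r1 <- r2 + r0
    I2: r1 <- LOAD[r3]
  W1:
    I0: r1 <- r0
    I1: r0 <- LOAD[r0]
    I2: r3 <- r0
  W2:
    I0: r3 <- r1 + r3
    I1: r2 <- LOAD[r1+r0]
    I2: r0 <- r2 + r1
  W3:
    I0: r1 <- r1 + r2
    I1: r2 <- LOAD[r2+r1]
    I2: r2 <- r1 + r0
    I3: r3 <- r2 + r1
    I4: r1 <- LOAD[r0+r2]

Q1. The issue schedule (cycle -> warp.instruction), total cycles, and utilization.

cycle 0: W0.I0
cycle 1: W0.I1
cycle 2: W0.I2
cycle 3: W1.I0
cycle 4: W1.I1
cycle 5: W2.I0
cycle 6: W2.I1
cycle 7: W3.I0
cycle 8: W1.I2
cycle 9: W3.I1
cycle 10: W2.I2
cycle 11: idle
cycle 12: idle
cycle 13: W3.I2
cycle 14: W3.I3
cycle 15: W3.I4

Answer: 16 cycles, utilization 7/8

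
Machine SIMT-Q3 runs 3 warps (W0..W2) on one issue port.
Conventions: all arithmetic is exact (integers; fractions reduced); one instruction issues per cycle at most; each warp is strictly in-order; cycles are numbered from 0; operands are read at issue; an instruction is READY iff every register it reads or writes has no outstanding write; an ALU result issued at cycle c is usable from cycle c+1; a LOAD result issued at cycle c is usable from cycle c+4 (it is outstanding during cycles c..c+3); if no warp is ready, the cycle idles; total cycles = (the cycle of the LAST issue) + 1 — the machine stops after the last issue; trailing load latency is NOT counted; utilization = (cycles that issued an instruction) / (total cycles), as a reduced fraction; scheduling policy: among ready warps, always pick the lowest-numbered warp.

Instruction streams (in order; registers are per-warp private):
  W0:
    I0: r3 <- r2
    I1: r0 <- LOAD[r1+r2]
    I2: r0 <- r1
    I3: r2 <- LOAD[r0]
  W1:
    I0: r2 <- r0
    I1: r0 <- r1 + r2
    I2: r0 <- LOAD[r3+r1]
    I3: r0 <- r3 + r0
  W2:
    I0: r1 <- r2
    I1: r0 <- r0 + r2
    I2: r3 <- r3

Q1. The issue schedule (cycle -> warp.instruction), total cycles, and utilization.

cycle 0: W0.I0
cycle 1: W0.I1
cycle 2: W1.I0
cycle 3: W1.I1
cycle 4: W1.I2
cycle 5: W0.I2
cycle 6: W0.I3
cycle 7: W2.I0
cycle 8: W1.I3
cycle 9: W2.I1
cycle 10: W2.I2

Answer: 11 cycles, utilization 1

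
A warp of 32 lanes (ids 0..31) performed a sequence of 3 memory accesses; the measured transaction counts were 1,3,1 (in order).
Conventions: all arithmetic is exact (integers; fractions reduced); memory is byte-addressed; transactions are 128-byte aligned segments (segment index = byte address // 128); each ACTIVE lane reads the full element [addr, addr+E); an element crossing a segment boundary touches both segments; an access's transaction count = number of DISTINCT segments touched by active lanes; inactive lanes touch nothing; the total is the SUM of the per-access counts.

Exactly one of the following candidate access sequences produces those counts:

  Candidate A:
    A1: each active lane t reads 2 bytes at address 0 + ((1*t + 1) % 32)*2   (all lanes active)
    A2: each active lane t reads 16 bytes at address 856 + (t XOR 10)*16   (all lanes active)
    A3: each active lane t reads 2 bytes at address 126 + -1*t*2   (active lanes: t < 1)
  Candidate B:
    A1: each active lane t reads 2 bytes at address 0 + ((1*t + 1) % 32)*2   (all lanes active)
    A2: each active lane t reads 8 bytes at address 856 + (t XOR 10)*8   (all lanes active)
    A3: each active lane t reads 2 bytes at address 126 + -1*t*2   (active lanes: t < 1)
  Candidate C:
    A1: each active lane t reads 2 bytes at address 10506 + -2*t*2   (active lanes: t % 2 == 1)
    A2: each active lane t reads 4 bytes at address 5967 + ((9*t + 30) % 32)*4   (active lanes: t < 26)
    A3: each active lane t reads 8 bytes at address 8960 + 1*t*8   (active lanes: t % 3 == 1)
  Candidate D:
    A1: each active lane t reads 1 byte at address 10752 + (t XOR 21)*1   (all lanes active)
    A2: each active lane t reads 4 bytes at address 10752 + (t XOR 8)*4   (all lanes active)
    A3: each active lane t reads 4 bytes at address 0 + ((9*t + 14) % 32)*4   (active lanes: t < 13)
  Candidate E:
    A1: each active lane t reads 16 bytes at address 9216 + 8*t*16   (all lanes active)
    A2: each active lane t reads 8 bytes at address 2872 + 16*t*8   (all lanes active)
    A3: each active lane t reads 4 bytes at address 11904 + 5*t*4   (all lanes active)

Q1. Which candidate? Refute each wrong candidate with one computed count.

A: A2 gives 5 transactions, not 3
C: A1 gives 2 transactions, not 1
D: A2 gives 1 transaction, not 3
E: A1 gives 32 transactions, not 1
B: all counts match (1,3,1)

Answer: B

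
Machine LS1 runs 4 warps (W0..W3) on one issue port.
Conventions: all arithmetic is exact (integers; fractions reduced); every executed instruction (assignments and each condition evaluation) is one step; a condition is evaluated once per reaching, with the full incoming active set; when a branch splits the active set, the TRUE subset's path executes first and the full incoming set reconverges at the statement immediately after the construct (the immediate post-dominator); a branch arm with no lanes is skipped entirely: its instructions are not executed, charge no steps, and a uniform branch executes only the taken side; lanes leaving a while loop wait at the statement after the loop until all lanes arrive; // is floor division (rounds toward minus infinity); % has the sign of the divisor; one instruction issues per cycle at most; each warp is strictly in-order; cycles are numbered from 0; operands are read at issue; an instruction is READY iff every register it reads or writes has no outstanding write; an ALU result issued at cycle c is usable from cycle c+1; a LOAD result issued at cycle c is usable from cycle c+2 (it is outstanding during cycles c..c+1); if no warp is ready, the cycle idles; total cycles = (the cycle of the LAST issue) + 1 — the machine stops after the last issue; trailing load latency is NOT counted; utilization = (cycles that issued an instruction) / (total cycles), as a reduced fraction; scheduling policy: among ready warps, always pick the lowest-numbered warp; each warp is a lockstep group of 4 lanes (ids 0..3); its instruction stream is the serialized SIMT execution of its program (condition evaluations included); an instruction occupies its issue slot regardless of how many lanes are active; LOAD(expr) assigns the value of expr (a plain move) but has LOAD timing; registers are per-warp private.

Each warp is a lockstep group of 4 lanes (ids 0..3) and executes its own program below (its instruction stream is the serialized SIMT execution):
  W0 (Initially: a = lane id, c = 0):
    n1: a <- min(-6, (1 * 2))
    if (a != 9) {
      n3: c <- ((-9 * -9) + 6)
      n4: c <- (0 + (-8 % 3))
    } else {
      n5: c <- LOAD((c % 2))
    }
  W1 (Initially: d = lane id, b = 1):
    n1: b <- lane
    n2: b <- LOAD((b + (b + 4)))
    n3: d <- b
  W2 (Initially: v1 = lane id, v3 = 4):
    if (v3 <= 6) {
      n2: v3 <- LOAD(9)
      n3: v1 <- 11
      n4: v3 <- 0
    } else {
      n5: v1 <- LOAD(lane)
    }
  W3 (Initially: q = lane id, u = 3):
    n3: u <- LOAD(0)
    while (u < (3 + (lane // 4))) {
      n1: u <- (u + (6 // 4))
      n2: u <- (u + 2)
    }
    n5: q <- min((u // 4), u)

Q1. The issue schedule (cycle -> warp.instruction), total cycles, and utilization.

cycle 0: W0.I0
cycle 1: W0.I1
cycle 2: W0.I2
cycle 3: W0.I3
cycle 4: W1.I0
cycle 5: W1.I1
cycle 6: W2.I0
cycle 7: W1.I2
cycle 8: W2.I1
cycle 9: W2.I2
cycle 10: W2.I3
cycle 11: W3.I0
cycle 12: idle
cycle 13: W3.I1
cycle 14: W3.I2
cycle 15: W3.I3
cycle 16: W3.I4
cycle 17: W3.I5

Answer: 18 cycles, utilization 17/18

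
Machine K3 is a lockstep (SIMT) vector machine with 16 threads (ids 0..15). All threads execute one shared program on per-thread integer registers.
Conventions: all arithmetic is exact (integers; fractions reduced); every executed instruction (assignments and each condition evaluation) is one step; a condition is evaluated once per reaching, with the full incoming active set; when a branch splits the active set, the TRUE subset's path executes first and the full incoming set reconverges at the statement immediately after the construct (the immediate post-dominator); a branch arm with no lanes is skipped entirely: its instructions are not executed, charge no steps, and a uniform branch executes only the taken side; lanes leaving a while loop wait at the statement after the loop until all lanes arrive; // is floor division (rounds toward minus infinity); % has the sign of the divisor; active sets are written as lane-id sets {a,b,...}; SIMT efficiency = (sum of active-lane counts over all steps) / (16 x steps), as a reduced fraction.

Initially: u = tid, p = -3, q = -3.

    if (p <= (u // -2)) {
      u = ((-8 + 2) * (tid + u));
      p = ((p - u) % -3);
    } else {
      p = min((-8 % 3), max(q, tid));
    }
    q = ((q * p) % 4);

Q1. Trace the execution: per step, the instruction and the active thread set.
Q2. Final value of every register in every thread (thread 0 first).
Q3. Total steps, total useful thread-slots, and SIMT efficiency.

step 0: eval (p <= (u // -2))        {0,1,2,3,4,5,6,7,8,9,10,11,12,13,14,15}
step 1: u <- ((-8 + 2) * (tid + u))  {0,1,2,3,4,5,6}
step 2: p <- ((p - u) % -3)          {0,1,2,3,4,5,6}
step 3: p <- min((-8 % 3), max(q, tid)) {7,8,9,10,11,12,13,14,15}
step 4: q <- ((q * p) % 4)           {0,1,2,3,4,5,6,7,8,9,10,11,12,13,14,15}

Answer: 5 steps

u: 0,-12,-24,-36,-48,-60,-72,7,8,9,10,11,12,13,14,15
p: 0,0,0,0,0,0,0,1,1,1,1,1,1,1,1,1
q: 0,0,0,0,0,0,0,1,1,1,1,1,1,1,1,1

steps = 5; useful = 55; efficiency = 55/80 = 11/16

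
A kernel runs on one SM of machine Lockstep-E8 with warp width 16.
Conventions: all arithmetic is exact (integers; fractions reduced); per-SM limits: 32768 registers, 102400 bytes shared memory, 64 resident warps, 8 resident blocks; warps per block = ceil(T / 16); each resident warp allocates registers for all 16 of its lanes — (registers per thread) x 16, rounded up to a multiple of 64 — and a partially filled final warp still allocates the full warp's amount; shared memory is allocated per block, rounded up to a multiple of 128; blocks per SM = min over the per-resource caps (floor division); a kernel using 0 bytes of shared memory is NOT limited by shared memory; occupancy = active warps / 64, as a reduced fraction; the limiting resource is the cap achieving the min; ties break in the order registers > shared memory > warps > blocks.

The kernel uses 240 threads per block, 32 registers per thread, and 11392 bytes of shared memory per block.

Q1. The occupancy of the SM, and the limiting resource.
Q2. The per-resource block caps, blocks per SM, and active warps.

Answer: occupancy 15/16, limited by registers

registers: 4 blocks
shared memory: 8 blocks
warps: 4 blocks
blocks: 8 blocks

Answer: 4 blocks, 60 active warps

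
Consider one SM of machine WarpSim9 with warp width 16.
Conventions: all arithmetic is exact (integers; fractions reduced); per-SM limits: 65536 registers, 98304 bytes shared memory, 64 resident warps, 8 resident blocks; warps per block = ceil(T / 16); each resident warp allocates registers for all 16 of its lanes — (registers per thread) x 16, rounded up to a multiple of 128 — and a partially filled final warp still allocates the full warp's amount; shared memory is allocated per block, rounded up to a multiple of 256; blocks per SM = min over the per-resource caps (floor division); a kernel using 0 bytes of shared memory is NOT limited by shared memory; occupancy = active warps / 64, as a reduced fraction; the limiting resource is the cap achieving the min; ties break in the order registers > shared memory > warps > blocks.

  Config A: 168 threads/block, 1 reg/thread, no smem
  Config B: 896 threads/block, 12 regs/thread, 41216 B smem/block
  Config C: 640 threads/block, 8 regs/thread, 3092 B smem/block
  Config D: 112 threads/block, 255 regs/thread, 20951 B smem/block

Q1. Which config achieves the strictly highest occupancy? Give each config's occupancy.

occupancies: A 55/64, B 7/8, C 5/8, D 7/32

Answer: B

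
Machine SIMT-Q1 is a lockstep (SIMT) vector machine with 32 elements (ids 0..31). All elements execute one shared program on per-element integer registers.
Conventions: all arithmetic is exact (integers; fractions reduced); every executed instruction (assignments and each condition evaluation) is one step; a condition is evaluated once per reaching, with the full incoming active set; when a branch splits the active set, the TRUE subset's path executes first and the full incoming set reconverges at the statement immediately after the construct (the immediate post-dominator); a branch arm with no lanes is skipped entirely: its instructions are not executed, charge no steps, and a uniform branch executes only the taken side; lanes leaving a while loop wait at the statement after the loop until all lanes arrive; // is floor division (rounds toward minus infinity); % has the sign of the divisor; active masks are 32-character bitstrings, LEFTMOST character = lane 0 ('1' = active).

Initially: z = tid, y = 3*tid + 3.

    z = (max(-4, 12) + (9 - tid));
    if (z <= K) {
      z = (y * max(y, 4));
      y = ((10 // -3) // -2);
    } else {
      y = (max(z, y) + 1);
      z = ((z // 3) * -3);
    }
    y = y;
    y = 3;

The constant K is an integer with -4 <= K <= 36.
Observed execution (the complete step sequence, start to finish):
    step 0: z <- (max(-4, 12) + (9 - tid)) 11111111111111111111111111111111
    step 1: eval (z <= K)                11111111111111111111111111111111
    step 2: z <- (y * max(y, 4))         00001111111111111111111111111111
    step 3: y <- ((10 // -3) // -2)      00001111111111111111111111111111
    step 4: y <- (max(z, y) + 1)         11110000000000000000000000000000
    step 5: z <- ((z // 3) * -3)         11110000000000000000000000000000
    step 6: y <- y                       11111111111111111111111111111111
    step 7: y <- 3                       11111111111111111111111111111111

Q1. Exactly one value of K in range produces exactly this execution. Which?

Answer: K = 17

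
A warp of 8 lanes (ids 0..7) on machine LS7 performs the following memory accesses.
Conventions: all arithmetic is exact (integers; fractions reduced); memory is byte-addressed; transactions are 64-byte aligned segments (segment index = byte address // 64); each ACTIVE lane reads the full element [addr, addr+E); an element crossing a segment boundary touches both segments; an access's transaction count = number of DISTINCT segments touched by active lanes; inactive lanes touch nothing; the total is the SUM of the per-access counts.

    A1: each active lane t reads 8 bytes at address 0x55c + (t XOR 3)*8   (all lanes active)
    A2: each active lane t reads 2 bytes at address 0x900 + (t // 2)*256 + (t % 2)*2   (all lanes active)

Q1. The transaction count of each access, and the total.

A1: 2 transactions
A2: 4 transactions

Answer: 2,4; total 6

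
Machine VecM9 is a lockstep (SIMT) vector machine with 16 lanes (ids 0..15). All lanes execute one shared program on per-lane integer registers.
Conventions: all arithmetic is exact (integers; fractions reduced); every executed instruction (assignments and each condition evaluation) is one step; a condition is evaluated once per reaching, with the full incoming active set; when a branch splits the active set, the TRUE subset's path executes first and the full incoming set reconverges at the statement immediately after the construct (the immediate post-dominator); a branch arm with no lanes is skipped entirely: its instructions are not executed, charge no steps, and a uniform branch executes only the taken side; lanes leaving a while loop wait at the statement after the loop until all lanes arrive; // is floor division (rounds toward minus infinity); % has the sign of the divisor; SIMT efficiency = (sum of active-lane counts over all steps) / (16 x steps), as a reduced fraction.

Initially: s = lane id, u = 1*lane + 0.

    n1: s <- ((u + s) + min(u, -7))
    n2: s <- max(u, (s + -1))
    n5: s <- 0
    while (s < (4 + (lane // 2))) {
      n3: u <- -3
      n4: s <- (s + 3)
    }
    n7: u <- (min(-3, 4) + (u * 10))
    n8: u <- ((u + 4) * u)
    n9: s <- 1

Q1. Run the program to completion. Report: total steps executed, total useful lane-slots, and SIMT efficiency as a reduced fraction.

Answer: 19 steps, 250 useful, 125/152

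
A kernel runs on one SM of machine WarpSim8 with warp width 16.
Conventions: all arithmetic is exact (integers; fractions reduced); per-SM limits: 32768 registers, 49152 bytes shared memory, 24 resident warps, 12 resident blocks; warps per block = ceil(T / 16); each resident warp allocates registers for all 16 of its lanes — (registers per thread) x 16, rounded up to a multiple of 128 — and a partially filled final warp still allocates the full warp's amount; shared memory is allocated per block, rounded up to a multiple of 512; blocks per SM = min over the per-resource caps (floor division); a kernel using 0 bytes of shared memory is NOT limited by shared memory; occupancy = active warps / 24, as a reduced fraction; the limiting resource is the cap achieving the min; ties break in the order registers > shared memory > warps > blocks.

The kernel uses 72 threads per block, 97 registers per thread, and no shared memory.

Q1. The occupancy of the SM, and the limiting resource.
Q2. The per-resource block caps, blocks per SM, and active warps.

Answer: occupancy 5/8, limited by registers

registers: 3 blocks
shared memory: no limit (kernel uses none)
warps: 4 blocks
blocks: 12 blocks

Answer: 3 blocks, 15 active warps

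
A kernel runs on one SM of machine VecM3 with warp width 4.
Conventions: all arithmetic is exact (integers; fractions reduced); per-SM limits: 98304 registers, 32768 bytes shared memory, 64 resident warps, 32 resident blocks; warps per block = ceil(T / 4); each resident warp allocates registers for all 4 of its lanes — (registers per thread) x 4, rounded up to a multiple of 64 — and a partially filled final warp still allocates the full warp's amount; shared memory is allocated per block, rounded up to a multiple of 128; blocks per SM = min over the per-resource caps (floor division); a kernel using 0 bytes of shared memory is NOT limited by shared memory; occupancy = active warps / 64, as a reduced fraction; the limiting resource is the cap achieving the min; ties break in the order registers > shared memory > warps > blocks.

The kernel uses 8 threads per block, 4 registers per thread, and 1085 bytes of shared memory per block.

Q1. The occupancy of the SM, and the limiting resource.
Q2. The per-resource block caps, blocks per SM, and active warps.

Answer: occupancy 7/8, limited by shared memory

registers: 768 blocks
shared memory: 28 blocks
warps: 32 blocks
blocks: 32 blocks

Answer: 28 blocks, 56 active warps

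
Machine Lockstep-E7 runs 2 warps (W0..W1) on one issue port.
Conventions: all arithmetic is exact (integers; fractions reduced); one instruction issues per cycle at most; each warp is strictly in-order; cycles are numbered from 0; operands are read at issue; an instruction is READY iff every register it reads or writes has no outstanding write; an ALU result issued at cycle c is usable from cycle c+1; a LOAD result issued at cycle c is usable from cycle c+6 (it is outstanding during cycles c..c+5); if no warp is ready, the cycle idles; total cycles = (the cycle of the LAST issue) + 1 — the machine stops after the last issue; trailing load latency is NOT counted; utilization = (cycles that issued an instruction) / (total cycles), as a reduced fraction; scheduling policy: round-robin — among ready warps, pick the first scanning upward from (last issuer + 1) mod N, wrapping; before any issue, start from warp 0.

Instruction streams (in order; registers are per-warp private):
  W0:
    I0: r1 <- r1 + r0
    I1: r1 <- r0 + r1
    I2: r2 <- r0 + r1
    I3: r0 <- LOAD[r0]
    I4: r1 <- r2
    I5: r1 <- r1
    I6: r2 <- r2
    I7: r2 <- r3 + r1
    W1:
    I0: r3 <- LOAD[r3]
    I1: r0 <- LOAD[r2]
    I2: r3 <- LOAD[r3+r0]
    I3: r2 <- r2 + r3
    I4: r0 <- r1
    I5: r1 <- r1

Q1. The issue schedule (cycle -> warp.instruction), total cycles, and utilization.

cycle 0: W0.I0
cycle 1: W1.I0
cycle 2: W0.I1
cycle 3: W1.I1
cycle 4: W0.I2
cycle 5: W0.I3
cycle 6: W0.I4
cycle 7: W0.I5
cycle 8: W0.I6
cycle 9: W1.I2
cycle 10: W0.I7
cycle 11: idle
cycle 12: idle
cycle 13: idle
cycle 14: idle
cycle 15: W1.I3
cycle 16: W1.I4
cycle 17: W1.I5

Answer: 18 cycles, utilization 7/9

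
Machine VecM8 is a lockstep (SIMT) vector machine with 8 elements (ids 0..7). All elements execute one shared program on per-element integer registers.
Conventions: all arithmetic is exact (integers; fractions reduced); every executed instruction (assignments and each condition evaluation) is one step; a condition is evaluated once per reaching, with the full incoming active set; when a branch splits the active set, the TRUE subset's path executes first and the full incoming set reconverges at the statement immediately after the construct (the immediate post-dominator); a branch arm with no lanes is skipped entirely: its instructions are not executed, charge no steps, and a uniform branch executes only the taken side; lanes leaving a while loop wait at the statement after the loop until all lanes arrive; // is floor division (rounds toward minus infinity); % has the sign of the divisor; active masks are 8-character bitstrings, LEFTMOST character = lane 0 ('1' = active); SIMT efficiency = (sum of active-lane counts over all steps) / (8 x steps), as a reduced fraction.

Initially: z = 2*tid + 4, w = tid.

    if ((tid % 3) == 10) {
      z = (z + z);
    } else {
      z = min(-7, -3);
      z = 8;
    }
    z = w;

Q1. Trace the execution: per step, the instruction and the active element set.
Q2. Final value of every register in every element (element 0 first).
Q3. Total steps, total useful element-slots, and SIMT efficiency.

step 0: eval ((tid % 3) == 10)       11111111
step 1: z <- min(-7, -3)             11111111
step 2: z <- 8                       11111111
step 3: z <- w                       11111111

Answer: 4 steps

z: 0,1,2,3,4,5,6,7
w: 0,1,2,3,4,5,6,7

steps = 4; useful = 32; efficiency = 32/32 = 1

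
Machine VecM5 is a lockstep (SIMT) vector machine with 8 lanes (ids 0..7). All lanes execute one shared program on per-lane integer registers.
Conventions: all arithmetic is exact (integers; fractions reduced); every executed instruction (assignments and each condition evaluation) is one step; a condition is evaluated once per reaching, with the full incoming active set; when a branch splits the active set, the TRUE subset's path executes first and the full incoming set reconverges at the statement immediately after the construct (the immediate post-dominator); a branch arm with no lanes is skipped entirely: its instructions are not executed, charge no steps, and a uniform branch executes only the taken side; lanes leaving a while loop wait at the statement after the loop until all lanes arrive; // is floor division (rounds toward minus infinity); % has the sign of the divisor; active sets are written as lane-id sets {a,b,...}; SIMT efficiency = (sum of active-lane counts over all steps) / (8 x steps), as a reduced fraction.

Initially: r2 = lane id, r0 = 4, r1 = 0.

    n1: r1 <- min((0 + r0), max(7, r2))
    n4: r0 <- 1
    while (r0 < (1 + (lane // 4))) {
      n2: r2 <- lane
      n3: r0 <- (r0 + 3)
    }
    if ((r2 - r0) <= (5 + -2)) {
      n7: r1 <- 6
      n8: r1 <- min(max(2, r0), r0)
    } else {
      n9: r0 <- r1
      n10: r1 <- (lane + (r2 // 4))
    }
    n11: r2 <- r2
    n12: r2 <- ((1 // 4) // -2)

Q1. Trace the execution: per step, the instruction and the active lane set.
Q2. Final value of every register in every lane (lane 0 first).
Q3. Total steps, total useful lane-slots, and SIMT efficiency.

step 0: r1 <- min((0 + r0), max(7, r2)) {0,1,2,3,4,5,6,7}
step 1: r0 <- 1                      {0,1,2,3,4,5,6,7}
step 2: eval (r0 < (1 + (lane // 4))) {0,1,2,3,4,5,6,7}
step 3: r2 <- lane                   {4,5,6,7}
step 4: r0 <- (r0 + 3)               {4,5,6,7}
step 5: eval (r0 < (1 + (lane // 4))) {4,5,6,7}
step 6: eval ((r2 - r0) <= (5 + -2)) {0,1,2,3,4,5,6,7}
step 7: r1 <- 6                      {0,1,2,3,4,5,6,7}
step 8: r1 <- min(max(2, r0), r0)    {0,1,2,3,4,5,6,7}
step 9: r2 <- r2                     {0,1,2,3,4,5,6,7}
step 10: r2 <- ((1 // 4) // -2)       {0,1,2,3,4,5,6,7}

Answer: 11 steps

r2: 0,0,0,0,0,0,0,0
r0: 1,1,1,1,4,4,4,4
r1: 1,1,1,1,4,4,4,4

steps = 11; useful = 76; efficiency = 76/88 = 19/22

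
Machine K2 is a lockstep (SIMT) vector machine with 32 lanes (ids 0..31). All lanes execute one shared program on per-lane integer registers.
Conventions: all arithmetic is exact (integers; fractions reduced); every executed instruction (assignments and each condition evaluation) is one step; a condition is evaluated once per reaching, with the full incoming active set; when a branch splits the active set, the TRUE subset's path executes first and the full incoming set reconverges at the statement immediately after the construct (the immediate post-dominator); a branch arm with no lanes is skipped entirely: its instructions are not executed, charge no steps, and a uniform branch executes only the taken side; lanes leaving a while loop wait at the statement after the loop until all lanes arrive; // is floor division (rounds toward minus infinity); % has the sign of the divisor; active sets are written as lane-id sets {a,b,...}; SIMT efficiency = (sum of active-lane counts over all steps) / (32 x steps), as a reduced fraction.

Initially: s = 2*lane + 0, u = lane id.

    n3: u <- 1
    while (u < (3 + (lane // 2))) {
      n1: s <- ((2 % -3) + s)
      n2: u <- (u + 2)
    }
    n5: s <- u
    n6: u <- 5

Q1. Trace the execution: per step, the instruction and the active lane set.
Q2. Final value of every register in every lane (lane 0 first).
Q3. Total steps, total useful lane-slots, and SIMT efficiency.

step 0: u <- 1                       {0,1,2,3,4,5,6,7,8,9,10,11,12,13,14,15,16,17,18,19,20,21,22,23,24,25,26,27,28,29,30,31}
step 1: eval (u < (3 + (lane // 2))) {0,1,2,3,4,5,6,7,8,9,10,11,12,13,14,15,16,17,18,19,20,21,22,23,24,25,26,27,28,29,30,31}
step 2: s <- ((2 % -3) + s)          {0,1,2,3,4,5,6,7,8,9,10,11,12,13,14,15,16,17,18,19,20,21,22,23,24,25,26,27,28,29,30,31}
step 3: u <- (u + 2)                 {0,1,2,3,4,5,6,7,8,9,10,11,12,13,14,15,16,17,18,19,20,21,22,23,24,25,26,27,28,29,30,31}
step 4: eval (u < (3 + (lane // 2))) {0,1,2,3,4,5,6,7,8,9,10,11,12,13,14,15,16,17,18,19,20,21,22,23,24,25,26,27,28,29,30,31}
step 5: s <- ((2 % -3) + s)          {2,3,4,5,6,7,8,9,10,11,12,13,14,15,16,17,18,19,20,21,22,23,24,25,26,27,28,29,30,31}
step 6: u <- (u + 2)                 {2,3,4,5,6,7,8,9,10,11,12,13,14,15,16,17,18,19,20,21,22,23,24,25,26,27,28,29,30,31}
step 7: eval (u < (3 + (lane // 2))) {2,3,4,5,6,7,8,9,10,11,12,13,14,15,16,17,18,19,20,21,22,23,24,25,26,27,28,29,30,31}
step 8: s <- ((2 % -3) + s)          {6,7,8,9,10,11,12,13,14,15,16,17,18,19,20,21,22,23,24,25,26,27,28,29,30,31}
step 9: u <- (u + 2)                 {6,7,8,9,10,11,12,13,14,15,16,17,18,19,20,21,22,23,24,25,26,27,28,29,30,31}
step 10: eval (u < (3 + (lane // 2))) {6,7,8,9,10,11,12,13,14,15,16,17,18,19,20,21,22,23,24,25,26,27,28,29,30,31}
step 11: s <- ((2 % -3) + s)          {10,11,12,13,14,15,16,17,18,19,20,21,22,23,24,25,26,27,28,29,30,31}
step 12: u <- (u + 2)                 {10,11,12,13,14,15,16,17,18,19,20,21,22,23,24,25,26,27,28,29,30,31}
step 13: eval (u < (3 + (lane // 2))) {10,11,12,13,14,15,16,17,18,19,20,21,22,23,24,25,26,27,28,29,30,31}
step 14: s <- ((2 % -3) + s)          {14,15,16,17,18,19,20,21,22,23,24,25,26,27,28,29,30,31}
step 15: u <- (u + 2)                 {14,15,16,17,18,19,20,21,22,23,24,25,26,27,28,29,30,31}
step 16: eval (u < (3 + (lane // 2))) {14,15,16,17,18,19,20,21,22,23,24,25,26,27,28,29,30,31}
step 17: s <- ((2 % -3) + s)          {18,19,20,21,22,23,24,25,26,27,28,29,30,31}
step 18: u <- (u + 2)                 {18,19,20,21,22,23,24,25,26,27,28,29,30,31}
step 19: eval (u < (3 + (lane // 2))) {18,19,20,21,22,23,24,25,26,27,28,29,30,31}
step 20: s <- ((2 % -3) + s)          {22,23,24,25,26,27,28,29,30,31}
step 21: u <- (u + 2)                 {22,23,24,25,26,27,28,29,30,31}
step 22: eval (u < (3 + (lane // 2))) {22,23,24,25,26,27,28,29,30,31}
step 23: s <- ((2 % -3) + s)          {26,27,28,29,30,31}
step 24: u <- (u + 2)                 {26,27,28,29,30,31}
step 25: eval (u < (3 + (lane // 2))) {26,27,28,29,30,31}
step 26: s <- ((2 % -3) + s)          {30,31}
step 27: u <- (u + 2)                 {30,31}
step 28: eval (u < (3 + (lane // 2))) {30,31}
step 29: s <- u                       {0,1,2,3,4,5,6,7,8,9,10,11,12,13,14,15,16,17,18,19,20,21,22,23,24,25,26,27,28,29,30,31}
step 30: u <- 5                       {0,1,2,3,4,5,6,7,8,9,10,11,12,13,14,15,16,17,18,19,20,21,22,23,24,25,26,27,28,29,30,31}

Answer: 31 steps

s: 3,3,5,5,5,5,7,7,7,7,9,9,9,9,11,11,11,11,13,13,13,13,15,15,15,15,17,17,17,17,19,19
u: 5,5,5,5,5,5,5,5,5,5,5,5,5,5,5,5,5,5,5,5,5,5,5,5,5,5,5,5,5,5,5,5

steps = 31; useful = 608; efficiency = 608/992 = 19/31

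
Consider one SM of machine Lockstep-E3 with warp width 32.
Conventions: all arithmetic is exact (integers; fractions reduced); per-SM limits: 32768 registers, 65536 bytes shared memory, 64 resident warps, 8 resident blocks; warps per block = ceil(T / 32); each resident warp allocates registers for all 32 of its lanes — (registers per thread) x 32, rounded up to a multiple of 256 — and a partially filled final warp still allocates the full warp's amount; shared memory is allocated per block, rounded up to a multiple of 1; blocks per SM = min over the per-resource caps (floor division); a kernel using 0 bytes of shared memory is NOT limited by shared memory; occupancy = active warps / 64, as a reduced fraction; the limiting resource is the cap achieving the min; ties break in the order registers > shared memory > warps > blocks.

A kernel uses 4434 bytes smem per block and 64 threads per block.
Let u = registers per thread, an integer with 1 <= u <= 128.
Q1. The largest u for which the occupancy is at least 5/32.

Answer: u = 96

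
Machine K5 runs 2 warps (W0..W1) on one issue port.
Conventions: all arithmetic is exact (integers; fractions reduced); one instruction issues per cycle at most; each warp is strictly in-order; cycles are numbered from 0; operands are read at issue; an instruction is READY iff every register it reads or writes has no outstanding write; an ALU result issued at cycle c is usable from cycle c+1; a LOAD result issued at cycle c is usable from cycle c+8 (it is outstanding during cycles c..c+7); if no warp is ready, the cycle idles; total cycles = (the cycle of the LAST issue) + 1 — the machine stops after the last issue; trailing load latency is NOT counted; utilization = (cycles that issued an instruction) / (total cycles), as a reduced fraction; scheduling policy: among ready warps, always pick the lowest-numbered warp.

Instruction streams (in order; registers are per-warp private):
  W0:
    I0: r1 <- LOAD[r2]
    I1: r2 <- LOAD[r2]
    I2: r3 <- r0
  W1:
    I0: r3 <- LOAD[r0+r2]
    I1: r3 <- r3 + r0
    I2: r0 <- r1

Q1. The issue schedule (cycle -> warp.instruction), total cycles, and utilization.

cycle 0: W0.I0
cycle 1: W0.I1
cycle 2: W0.I2
cycle 3: W1.I0
cycle 4: idle
cycle 5: idle
cycle 6: idle
cycle 7: idle
cycle 8: idle
cycle 9: idle
cycle 10: idle
cycle 11: W1.I1
cycle 12: W1.I2

Answer: 13 cycles, utilization 6/13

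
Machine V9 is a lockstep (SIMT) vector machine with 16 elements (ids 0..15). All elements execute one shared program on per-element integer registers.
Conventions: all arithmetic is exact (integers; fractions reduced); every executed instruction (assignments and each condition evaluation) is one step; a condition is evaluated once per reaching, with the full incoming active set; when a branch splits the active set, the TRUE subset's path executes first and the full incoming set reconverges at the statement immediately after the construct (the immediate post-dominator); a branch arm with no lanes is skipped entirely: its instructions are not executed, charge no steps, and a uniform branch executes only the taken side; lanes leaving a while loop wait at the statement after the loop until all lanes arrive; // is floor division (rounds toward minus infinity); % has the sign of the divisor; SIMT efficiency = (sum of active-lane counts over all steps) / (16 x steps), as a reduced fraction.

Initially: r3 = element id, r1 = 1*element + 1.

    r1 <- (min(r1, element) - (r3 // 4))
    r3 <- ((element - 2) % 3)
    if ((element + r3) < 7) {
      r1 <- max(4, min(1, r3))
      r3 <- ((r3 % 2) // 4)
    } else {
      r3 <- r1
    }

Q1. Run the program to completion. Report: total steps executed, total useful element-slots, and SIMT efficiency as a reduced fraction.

Answer: 6 steps, 70 useful, 35/48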